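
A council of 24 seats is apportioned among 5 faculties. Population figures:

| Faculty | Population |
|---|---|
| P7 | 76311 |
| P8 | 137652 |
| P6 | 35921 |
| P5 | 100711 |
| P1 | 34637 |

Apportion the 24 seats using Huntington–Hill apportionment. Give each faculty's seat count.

P7=5; P8=9; P6=2; P5=6; P1=2

With divisor 15881: modified quotas P7 4.805, P8 8.668, P6 2.262, P5 6.342, P1 2.181.
Geometric-mean thresholds: P7 √(4·5)=4.472, P8 √(8·9)=8.485, P6 √(2·3)=2.449, P5 √(6·7)=6.481, P1 √(2·3)=2.449.
Each quota rounded against its threshold gives P7 5, P8 9, P6 2, P5 6, P1 2 (total 24).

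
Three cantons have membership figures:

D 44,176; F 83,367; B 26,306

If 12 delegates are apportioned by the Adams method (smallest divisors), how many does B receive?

2

Standard divisor 153849/12 ≈ 12820.75; standard quotas: D 3.446, F 6.503, B 2.052.
Rounding up gives 4, 7, 3 = 14 seats, so the divisor must be adjusted.
With modified divisor 14300: modified quotas D 3.089, F 5.830, B 1.840.
Rounding up: D 4, F 6, B 2 (total 12).
B receives 2.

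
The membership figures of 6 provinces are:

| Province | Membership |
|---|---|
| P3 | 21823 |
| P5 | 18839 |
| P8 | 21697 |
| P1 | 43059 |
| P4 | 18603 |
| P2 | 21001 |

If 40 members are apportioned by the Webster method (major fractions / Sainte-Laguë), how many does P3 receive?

Standard divisor 145022/40 ≈ 3625.55; standard quotas: P3 6.019, P5 5.196, P8 5.984, P1 11.877, P4 5.131, P2 5.793.
Rounding to the nearest integer gives P3 6, P5 5, P8 6, P1 12, P4 5, P2 6 — total 40, matching the house size, so no adjustment is needed.
P3 receives 6.

6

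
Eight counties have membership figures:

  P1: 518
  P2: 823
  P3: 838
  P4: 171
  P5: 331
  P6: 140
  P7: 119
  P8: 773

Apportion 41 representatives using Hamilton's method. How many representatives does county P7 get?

1

Total 3713; standard divisor 3713/41 ≈ 90.561.
Standard quotas: P1 5.720, P2 9.088, P3 9.253, P4 1.888, P5 3.655, P6 1.546, P7 1.314, P8 8.536.
Lower quotas: P1 5, P2 9, P3 9, P4 1, P5 3, P6 1, P7 1, P8 8 (sum 37, leaving 4 seats).
Remainders in descending order: P4 0.888, P1 0.720, P5 0.655, P6 0.546, P8 0.536, P7 0.314, P3 0.253, P2 0.088.
The surplus seats go to P4, P1, P5, P6.
P7 receives 1.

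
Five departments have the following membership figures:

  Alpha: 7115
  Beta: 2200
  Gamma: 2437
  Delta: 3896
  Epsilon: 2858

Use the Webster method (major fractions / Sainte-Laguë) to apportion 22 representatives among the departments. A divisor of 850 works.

With modified divisor 850: modified quotas Alpha 8.371, Beta 2.588, Gamma 2.867, Delta 4.584, Epsilon 3.362.
Rounding to the nearest integer: Alpha 8, Beta 3, Gamma 3, Delta 5, Epsilon 3 (total 22).

Alpha: 8, Beta: 3, Gamma: 3, Delta: 5, Epsilon: 3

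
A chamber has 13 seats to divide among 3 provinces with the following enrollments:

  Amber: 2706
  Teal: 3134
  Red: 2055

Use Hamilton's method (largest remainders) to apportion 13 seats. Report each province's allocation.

Amber: 5, Teal: 5, Red: 3

The standard divisor is 7895/13 ≈ 607.308.
Standard quotas: Amber 4.456, Teal 5.160, Red 3.384.
Lower quotas: Amber 4, Teal 5, Red 3 (sum 12, leaving 1 seat).
Remainders in descending order: Amber 0.456, Red 0.384, Teal 0.160.
Largest remainder: Amber receives the extra seat.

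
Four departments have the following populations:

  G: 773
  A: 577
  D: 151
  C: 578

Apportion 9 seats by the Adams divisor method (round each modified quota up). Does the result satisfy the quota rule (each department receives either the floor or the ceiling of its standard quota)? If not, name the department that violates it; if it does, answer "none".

Standard quotas: G 3.346, A 2.498, D 0.654, C 2.502.
Adams allocation: G 3, A 2, D 1, C 3.
Every allocation lies between the lower and upper quota.

none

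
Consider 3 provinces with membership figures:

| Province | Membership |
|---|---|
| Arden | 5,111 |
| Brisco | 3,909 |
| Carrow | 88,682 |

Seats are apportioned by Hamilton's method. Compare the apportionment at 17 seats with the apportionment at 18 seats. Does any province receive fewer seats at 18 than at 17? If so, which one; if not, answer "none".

none

At 17 seats: Arden 1, Brisco 1, Carrow 15.
At 18 seats: Arden 1, Brisco 1, Carrow 16.
No province's allocation decreased.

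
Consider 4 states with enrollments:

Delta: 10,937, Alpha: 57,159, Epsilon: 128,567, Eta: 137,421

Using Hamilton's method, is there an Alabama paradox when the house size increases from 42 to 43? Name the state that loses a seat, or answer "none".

At 42 seats: Delta 2, Alpha 7, Epsilon 16, Eta 17.
At 43 seats: Delta 1, Alpha 7, Epsilon 17, Eta 18.
Delta drops from 2 to 1.

Delta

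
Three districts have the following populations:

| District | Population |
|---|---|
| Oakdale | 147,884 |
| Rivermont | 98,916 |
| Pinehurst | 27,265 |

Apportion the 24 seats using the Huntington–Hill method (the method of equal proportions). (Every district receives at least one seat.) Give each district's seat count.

Oakdale 13, Rivermont 9, Pinehurst 2

With divisor 11394: modified quotas Oakdale 12.979, Rivermont 8.681, Pinehurst 2.393.
Geometric-mean thresholds: Oakdale √(12·13)=12.490, Rivermont √(8·9)=8.485, Pinehurst √(2·3)=2.449.
Each quota rounded against its threshold gives Oakdale 13, Rivermont 9, Pinehurst 2 (total 24).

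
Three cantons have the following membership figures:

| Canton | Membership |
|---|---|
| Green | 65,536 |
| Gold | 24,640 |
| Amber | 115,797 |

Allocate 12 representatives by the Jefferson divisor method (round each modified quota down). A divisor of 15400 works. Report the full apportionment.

With modified divisor 15400: modified quotas Green 4.256, Gold 1.600, Amber 7.519.
Rounding down: Green 4, Gold 1, Amber 7 (total 12).

Green=4, Gold=1, Amber=7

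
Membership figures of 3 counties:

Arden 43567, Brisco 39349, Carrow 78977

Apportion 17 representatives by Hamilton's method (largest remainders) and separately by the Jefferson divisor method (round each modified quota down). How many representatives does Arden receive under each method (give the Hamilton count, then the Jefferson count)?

5 and 4

Hamilton: Arden 5, Brisco 4, Carrow 8.
Jefferson: Arden 4, Brisco 4, Carrow 9.
Arden gets 5 under Hamilton and 4 under Jefferson.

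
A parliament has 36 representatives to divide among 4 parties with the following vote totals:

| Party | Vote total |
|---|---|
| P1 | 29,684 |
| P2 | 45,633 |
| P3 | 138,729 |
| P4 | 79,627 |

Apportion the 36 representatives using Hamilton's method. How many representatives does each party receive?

Standard divisor: 293673 ÷ 36 ≈ 8157.583.
Standard quotas: P1 3.6388, P2 5.5939, P3 17.0061, P4 9.7611.
Lower quotas: P1 3, P2 5, P3 17, P4 9 (sum 34, leaving 2 seats).
Remainders in descending order: P4 0.7611, P1 0.6388, P2 0.5939, P3 0.0061.
The surplus seats go to P4, P1.

P1 4, P2 5, P3 17, P4 10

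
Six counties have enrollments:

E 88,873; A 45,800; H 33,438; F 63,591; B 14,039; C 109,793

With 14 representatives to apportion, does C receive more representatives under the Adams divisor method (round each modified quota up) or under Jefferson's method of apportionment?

Adams: E 3, A 2, H 2, F 2, B 1, C 4.
Jefferson: E 4, A 2, H 1, F 2, B 0, C 5.
C gets 4 under Adams and 5 under Jefferson.

Jefferson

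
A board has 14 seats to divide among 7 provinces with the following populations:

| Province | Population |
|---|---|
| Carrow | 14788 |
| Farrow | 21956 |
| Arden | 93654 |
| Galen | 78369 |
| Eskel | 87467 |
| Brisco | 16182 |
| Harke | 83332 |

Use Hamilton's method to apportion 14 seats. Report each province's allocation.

Total 395748; standard divisor 395748/14 ≈ 28267.714.
Standard quotas: Carrow 0.5231, Farrow 0.7767, Arden 3.3131, Galen 2.7724, Eskel 3.0942, Brisco 0.5725, Harke 2.9480.
Lower quotas: Carrow 0, Farrow 0, Arden 3, Galen 2, Eskel 3, Brisco 0, Harke 2 (sum 10, leaving 4 seats).
Remainders in descending order: Harke 0.9480, Farrow 0.7767, Galen 0.7724, Brisco 0.5725, Carrow 0.5231, Arden 0.3131, Eskel 0.0942.
Largest remainders: Harke, Farrow, Galen, Brisco receive the extra seats.

Carrow 0, Farrow 1, Arden 3, Galen 3, Eskel 3, Brisco 1, Harke 3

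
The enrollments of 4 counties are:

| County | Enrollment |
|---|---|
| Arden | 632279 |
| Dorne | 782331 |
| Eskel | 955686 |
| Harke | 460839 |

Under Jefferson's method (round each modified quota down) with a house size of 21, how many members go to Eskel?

Standard divisor 2831135/21 ≈ 134815.952; standard quotas: Arden 4.690, Dorne 5.803, Eskel 7.089, Harke 3.418.
Rounding down gives 4, 5, 7, 3 = 19 seats, so the divisor must be adjusted.
With modified divisor 123000: modified quotas Arden 5.140, Dorne 6.360, Eskel 7.770, Harke 3.747.
Rounding down: Arden 5, Dorne 6, Eskel 7, Harke 3 (total 21).
Eskel receives 7.

7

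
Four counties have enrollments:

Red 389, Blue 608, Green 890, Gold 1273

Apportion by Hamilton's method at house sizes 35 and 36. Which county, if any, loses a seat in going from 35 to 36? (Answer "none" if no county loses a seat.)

none

At 35 seats: Red 4, Blue 7, Green 10, Gold 14.
At 36 seats: Red 4, Blue 7, Green 10, Gold 15.
No county's allocation decreased.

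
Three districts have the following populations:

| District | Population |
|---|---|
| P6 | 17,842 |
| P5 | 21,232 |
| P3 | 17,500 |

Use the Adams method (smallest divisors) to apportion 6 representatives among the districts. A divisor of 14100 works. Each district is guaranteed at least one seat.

With modified divisor 14100: modified quotas P6 1.265, P5 1.506, P3 1.241.
Rounding up: P6 2, P5 2, P3 2 (total 6).

P6 2, P5 2, P3 2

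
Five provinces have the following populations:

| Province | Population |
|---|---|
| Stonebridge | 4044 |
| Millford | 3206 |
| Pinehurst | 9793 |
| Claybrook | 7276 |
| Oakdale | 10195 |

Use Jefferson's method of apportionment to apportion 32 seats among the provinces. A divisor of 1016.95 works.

Stonebridge 3; Millford 3; Pinehurst 9; Claybrook 7; Oakdale 10

With modified divisor 1016.95: modified quotas Stonebridge 3.977, Millford 3.153, Pinehurst 9.630, Claybrook 7.155, Oakdale 10.025.
Rounding down: Stonebridge 3, Millford 3, Pinehurst 9, Claybrook 7, Oakdale 10 (total 32).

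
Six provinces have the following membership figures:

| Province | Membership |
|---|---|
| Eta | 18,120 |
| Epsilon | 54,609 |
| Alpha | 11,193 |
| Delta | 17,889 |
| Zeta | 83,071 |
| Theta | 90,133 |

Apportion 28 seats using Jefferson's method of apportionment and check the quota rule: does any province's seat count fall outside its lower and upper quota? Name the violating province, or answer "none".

none

Standard quotas: Eta 1.845, Epsilon 5.560, Alpha 1.140, Delta 1.821, Zeta 8.458, Theta 9.177.
Jefferson allocation: Eta 2, Epsilon 6, Alpha 1, Delta 1, Zeta 9, Theta 9.
Every allocation lies between the lower and upper quota.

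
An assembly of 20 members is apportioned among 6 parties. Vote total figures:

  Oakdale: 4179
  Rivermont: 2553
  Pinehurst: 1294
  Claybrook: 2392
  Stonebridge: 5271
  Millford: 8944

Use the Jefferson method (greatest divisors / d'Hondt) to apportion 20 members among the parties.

Standard divisor 24633/20 ≈ 1231.65; standard quotas: Oakdale 3.393, Rivermont 2.073, Pinehurst 1.051, Claybrook 1.942, Stonebridge 4.280, Millford 7.262.
Rounding down gives 3, 2, 1, 1, 4, 7 = 18 seats, so the divisor must be adjusted.
With modified divisor 1100: modified quotas Oakdale 3.799, Rivermont 2.321, Pinehurst 1.176, Claybrook 2.175, Stonebridge 4.792, Millford 8.131.
Rounding down: Oakdale 3, Rivermont 2, Pinehurst 1, Claybrook 2, Stonebridge 4, Millford 8 (total 20).

Oakdale 3, Rivermont 2, Pinehurst 1, Claybrook 2, Stonebridge 4, Millford 8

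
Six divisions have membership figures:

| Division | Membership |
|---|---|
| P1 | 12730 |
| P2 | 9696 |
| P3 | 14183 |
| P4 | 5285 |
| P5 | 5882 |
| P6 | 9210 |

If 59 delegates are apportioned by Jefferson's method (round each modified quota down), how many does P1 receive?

13

Standard divisor 56986/59 ≈ 965.864; standard quotas: P1 13.180, P2 10.039, P3 14.684, P4 5.472, P5 6.090, P6 9.535.
Rounding down gives 13, 10, 14, 5, 6, 9 = 57 seats, so the divisor must be adjusted.
With modified divisor 915: modified quotas P1 13.913, P2 10.597, P3 15.501, P4 5.776, P5 6.428, P6 10.066.
Rounding down: P1 13, P2 10, P3 15, P4 5, P5 6, P6 10 (total 59).
P1 receives 13.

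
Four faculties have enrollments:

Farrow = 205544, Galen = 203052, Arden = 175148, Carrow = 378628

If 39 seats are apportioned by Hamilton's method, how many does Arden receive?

7

Total 962372; standard divisor 962372/39 ≈ 24676.205.
Standard quotas: Farrow 8.3296, Galen 8.2287, Arden 7.0978, Carrow 15.3439.
Lower quotas: Farrow 8, Galen 8, Arden 7, Carrow 15 (sum 38, leaving 1 seat).
Remainders in descending order: Carrow 0.3439, Farrow 0.3296, Galen 0.2287, Arden 0.0978.
Largest remainder: Carrow receives the extra seat.
Arden receives 7.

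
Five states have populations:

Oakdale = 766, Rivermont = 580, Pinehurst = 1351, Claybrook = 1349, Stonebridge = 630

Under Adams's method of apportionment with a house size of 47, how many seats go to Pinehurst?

13

Standard divisor 4676/47 ≈ 99.489; standard quotas: Oakdale 7.699, Rivermont 5.830, Pinehurst 13.579, Claybrook 13.559, Stonebridge 6.332.
Rounding up gives 8, 6, 14, 14, 7 = 49 seats, so the divisor must be adjusted.
With modified divisor 104.5: modified quotas Oakdale 7.330, Rivermont 5.550, Pinehurst 12.928, Claybrook 12.909, Stonebridge 6.029.
Rounding up: Oakdale 8, Rivermont 6, Pinehurst 13, Claybrook 13, Stonebridge 7 (total 47).
Pinehurst receives 13.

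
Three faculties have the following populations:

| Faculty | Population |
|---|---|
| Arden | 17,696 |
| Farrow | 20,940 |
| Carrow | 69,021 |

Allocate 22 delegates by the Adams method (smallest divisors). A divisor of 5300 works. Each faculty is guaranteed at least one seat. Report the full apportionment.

With modified divisor 5300: modified quotas Arden 3.339, Farrow 3.951, Carrow 13.023.
Rounding up: Arden 4, Farrow 4, Carrow 14 (total 22).

Arden: 4, Farrow: 4, Carrow: 14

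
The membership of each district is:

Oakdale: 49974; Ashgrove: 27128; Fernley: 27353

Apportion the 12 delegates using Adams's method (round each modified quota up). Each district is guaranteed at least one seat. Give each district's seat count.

Oakdale=6; Ashgrove=3; Fernley=3

Standard divisor 104455/12 ≈ 8704.583; standard quotas: Oakdale 5.741, Ashgrove 3.117, Fernley 3.142.
Rounding up gives 6, 4, 4 = 14 seats, so the divisor must be adjusted.
With modified divisor 9600: modified quotas Oakdale 5.206, Ashgrove 2.826, Fernley 2.849.
Rounding up: Oakdale 6, Ashgrove 3, Fernley 3 (total 12).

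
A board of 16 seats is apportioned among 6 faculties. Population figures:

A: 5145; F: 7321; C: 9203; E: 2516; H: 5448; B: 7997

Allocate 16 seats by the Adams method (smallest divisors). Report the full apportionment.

Standard divisor 37630/16 ≈ 2351.875; standard quotas: A 2.188, F 3.113, C 3.913, E 1.070, H 2.316, B 3.400.
Rounding up gives 3, 4, 4, 2, 3, 4 = 20 seats, so the divisor must be adjusted.
With modified divisor 2690: modified quotas A 1.913, F 2.722, C 3.421, E 0.935, H 2.025, B 2.973.
Rounding up: A 2, F 3, C 4, E 1, H 3, B 3 (total 16).

A 2, F 3, C 4, E 1, H 3, B 3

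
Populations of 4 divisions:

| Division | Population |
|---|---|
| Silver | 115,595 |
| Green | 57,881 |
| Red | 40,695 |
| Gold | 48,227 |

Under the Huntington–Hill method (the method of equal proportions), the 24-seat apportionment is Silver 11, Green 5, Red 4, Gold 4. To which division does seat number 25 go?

Gold

Priority for the next seat is population ÷ (√(s·(s+1))).
Priorities: Silver 10061.253, Green 10567.576, Red 9099.679, Gold 10783.885.
Highest priority: Gold.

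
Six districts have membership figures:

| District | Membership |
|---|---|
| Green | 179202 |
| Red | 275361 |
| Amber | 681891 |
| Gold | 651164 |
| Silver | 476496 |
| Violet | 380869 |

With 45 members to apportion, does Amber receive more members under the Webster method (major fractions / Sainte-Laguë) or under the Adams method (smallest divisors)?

Webster: Green 3, Red 5, Amber 12, Gold 11, Silver 8, Violet 6.
Adams: Green 3, Red 5, Amber 11, Gold 11, Silver 8, Violet 7.
Amber gets 12 under Webster and 11 under Adams.

Webster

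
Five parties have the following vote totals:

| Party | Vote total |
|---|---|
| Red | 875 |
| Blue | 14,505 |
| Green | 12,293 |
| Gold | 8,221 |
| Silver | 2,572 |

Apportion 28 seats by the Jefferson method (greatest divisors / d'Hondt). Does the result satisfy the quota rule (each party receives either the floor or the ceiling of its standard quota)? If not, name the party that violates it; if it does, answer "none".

Standard quotas: Red 0.637, Blue 10.558, Green 8.948, Gold 5.984, Silver 1.872.
Jefferson allocation: Red 0, Blue 11, Green 9, Gold 6, Silver 2.
Every allocation lies between the lower and upper quota.

none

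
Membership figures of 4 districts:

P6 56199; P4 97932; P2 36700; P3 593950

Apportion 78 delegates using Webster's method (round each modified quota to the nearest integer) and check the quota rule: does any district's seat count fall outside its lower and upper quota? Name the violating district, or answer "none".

Standard quotas: P6 5.586, P4 9.734, P2 3.648, P3 59.033.
Webster allocation: P6 6, P4 10, P2 4, P3 58.
P3 has quota 59.033 (lower 59, upper 60) but receives 58 — outside the quota interval.

P3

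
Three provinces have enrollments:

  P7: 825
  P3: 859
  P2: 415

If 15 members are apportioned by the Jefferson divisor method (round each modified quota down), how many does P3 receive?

Standard divisor 2099/15 ≈ 139.933; standard quotas: P7 5.896, P3 6.139, P2 2.966.
Rounding down gives 5, 6, 2 = 13 seats, so the divisor must be adjusted.
With modified divisor 130: modified quotas P7 6.346, P3 6.608, P2 3.192.
Rounding down: P7 6, P3 6, P2 3 (total 15).
P3 receives 6.

6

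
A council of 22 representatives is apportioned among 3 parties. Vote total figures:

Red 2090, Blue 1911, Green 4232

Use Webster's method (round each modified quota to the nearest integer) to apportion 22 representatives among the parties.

Standard divisor 8233/22 ≈ 374.227; standard quotas: Red 5.585, Blue 5.107, Green 11.309.
Rounding to the nearest integer gives Red 6, Blue 5, Green 11 — total 22, matching the house size, so no adjustment is needed.

Red 6; Blue 5; Green 11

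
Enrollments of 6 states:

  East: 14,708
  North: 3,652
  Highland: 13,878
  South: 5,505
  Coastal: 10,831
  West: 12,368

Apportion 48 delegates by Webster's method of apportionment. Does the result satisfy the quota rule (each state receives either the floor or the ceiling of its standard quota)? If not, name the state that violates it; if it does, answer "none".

none

Standard quotas: East 11.585, North 2.876, Highland 10.931, South 4.336, Coastal 8.531, West 9.741.
Webster allocation: East 12, North 3, Highland 11, South 4, Coastal 8, West 10.
Every allocation lies between the lower and upper quota.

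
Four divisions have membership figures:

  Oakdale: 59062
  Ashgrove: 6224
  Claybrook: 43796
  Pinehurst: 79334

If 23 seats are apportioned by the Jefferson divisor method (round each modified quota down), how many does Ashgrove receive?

0

Standard divisor 188416/23 ≈ 8192; standard quotas: Oakdale 7.210, Ashgrove 0.760, Claybrook 5.346, Pinehurst 9.684.
Rounding down gives 7, 0, 5, 9 = 21 seats, so the divisor must be adjusted.
With modified divisor 7340: modified quotas Oakdale 8.047, Ashgrove 0.848, Claybrook 5.967, Pinehurst 10.808.
Rounding down: Oakdale 8, Ashgrove 0, Claybrook 5, Pinehurst 10 (total 23).
Ashgrove receives 0.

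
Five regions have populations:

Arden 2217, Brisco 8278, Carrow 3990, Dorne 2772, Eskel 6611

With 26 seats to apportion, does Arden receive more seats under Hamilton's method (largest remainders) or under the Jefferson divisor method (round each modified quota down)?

Hamilton

Hamilton: Arden 3, Brisco 9, Carrow 4, Dorne 3, Eskel 7.
Jefferson: Arden 2, Brisco 10, Carrow 4, Dorne 3, Eskel 7.
Arden gets 3 under Hamilton and 2 under Jefferson.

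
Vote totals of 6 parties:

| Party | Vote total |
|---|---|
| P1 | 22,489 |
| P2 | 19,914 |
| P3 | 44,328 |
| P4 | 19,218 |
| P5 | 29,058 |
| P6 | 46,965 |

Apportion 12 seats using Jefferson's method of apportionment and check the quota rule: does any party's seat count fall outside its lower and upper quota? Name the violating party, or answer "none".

Standard quotas: P1 1.483, P2 1.313, P3 2.923, P4 1.267, P5 1.916, P6 3.097.
Jefferson allocation: P1 1, P2 1, P3 3, P4 1, P5 2, P6 4.
Every allocation lies between the lower and upper quota.

none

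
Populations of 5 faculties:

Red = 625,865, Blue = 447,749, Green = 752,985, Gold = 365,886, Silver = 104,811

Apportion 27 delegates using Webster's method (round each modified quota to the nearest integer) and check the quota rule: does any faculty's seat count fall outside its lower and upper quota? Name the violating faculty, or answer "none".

Standard quotas: Red 7.356, Blue 5.262, Green 8.850, Gold 4.300, Silver 1.232.
Webster allocation: Red 8, Blue 5, Green 9, Gold 4, Silver 1.
Every allocation lies between the lower and upper quota.

none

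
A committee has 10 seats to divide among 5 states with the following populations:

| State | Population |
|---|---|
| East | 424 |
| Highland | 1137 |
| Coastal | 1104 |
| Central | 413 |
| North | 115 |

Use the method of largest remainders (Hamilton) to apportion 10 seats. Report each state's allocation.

East 1, Highland 4, Coastal 4, Central 1, North 0

The standard divisor is 3193/10 ≈ 319.3.
Standard quotas: East 1.328, Highland 3.561, Coastal 3.458, Central 1.293, North 0.360.
Lower quotas: East 1, Highland 3, Coastal 3, Central 1, North 0 (sum 8, leaving 2 seats).
Remainders in descending order: Highland 0.561, Coastal 0.458, North 0.360, East 0.328, Central 0.293.
Largest remainders: Highland, Coastal receive the extra seats.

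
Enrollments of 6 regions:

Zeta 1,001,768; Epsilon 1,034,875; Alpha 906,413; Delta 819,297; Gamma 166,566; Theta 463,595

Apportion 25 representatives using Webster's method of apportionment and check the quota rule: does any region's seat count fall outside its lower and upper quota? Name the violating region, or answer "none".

none

Standard quotas: Zeta 5.702, Epsilon 5.890, Alpha 5.159, Delta 4.663, Gamma 0.948, Theta 2.639.
Webster allocation: Zeta 6, Epsilon 6, Alpha 5, Delta 4, Gamma 1, Theta 3.
Every allocation lies between the lower and upper quota.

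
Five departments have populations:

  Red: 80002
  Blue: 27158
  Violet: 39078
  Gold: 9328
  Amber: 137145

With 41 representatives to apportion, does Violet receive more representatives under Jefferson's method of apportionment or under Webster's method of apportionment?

Webster

Jefferson: Red 11, Blue 4, Violet 5, Gold 1, Amber 20.
Webster: Red 11, Blue 4, Violet 6, Gold 1, Amber 19.
Violet gets 5 under Jefferson and 6 under Webster.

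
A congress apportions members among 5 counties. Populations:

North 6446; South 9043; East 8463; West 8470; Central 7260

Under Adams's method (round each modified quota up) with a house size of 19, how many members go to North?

3

Standard divisor 39682/19 ≈ 2088.526; standard quotas: North 3.086, South 4.330, East 4.052, West 4.055, Central 3.476.
Rounding up gives 4, 5, 5, 5, 4 = 23 seats, so the divisor must be adjusted.
With modified divisor 2300: modified quotas North 2.803, South 3.932, East 3.680, West 3.683, Central 3.157.
Rounding up: North 3, South 4, East 4, West 4, Central 4 (total 19).
North receives 3.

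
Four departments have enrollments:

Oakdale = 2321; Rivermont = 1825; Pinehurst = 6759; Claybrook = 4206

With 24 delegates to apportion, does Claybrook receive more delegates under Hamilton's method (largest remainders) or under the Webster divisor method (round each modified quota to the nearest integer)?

Webster

Hamilton: Oakdale 4, Rivermont 3, Pinehurst 11, Claybrook 6.
Webster: Oakdale 4, Rivermont 3, Pinehurst 10, Claybrook 7.
Claybrook gets 6 under Hamilton and 7 under Webster.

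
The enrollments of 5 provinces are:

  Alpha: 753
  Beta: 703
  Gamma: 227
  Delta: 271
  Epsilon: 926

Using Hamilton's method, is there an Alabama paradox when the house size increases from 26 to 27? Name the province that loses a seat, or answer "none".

At 26 seats: Alpha 7, Beta 6, Gamma 2, Delta 3, Epsilon 8.
At 27 seats: Alpha 7, Beta 7, Gamma 2, Delta 2, Epsilon 9.
Delta drops from 3 to 2.

Delta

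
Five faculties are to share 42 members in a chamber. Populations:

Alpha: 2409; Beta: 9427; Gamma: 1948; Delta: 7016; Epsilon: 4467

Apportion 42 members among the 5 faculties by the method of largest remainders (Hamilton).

Alpha=4, Beta=16, Gamma=3, Delta=12, Epsilon=7

Total 25267; standard divisor 25267/42 ≈ 601.595.
Standard quotas: Alpha 4.0044, Beta 15.6700, Gamma 3.2381, Delta 11.6623, Epsilon 7.4253.
Lower quotas: Alpha 4, Beta 15, Gamma 3, Delta 11, Epsilon 7 (sum 40, leaving 2 seats).
Remainders in descending order: Beta 0.6700, Delta 0.6623, Epsilon 0.4253, Gamma 0.2381, Alpha 0.0044.
Largest remainders: Beta, Delta receive the extra seats.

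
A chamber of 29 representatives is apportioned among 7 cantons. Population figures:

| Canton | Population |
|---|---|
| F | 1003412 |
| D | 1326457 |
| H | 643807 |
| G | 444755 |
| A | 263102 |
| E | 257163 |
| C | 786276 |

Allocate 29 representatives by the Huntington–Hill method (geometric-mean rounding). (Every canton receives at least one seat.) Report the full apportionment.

With divisor 176536: modified quotas F 5.684, D 7.514, H 3.647, G 2.519, A 1.490, E 1.457, C 4.454.
Geometric-mean thresholds: F √(5·6)=5.477, D √(7·8)=7.483, H √(3·4)=3.464, G √(2·3)=2.449, A √(1·2)=1.414, E √(1·2)=1.414, C √(4·5)=4.472.
Each quota rounded against its threshold gives F 6, D 8, H 4, G 3, A 2, E 2, C 4 (total 29).

F 6, D 8, H 4, G 3, A 2, E 2, C 4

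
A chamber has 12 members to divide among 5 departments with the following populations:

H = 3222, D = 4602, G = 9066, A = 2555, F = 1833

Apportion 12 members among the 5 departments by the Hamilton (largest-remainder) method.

H 2, D 3, G 5, A 1, F 1

Total 21278; standard divisor 21278/12 ≈ 1773.167.
Standard quotas: H 1.8171, D 2.5954, G 5.1129, A 1.4409, F 1.0337.
Lower quotas: H 1, D 2, G 5, A 1, F 1 (sum 10, leaving 2 seats).
Remainders in descending order: H 0.8171, D 0.5954, A 0.4409, G 0.1129, F 0.0337.
Largest remainders: H, D receive the extra seats.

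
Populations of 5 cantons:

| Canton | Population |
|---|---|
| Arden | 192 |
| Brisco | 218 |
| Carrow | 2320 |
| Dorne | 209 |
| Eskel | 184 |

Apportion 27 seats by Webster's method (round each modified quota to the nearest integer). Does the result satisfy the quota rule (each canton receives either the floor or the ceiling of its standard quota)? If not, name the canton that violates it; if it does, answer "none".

Carrow

Standard quotas: Arden 1.660, Brisco 1.885, Carrow 20.058, Dorne 1.807, Eskel 1.591.
Webster allocation: Arden 2, Brisco 2, Carrow 19, Dorne 2, Eskel 2.
Carrow has quota 20.058 (lower 20, upper 21) but receives 19 — outside the quota interval.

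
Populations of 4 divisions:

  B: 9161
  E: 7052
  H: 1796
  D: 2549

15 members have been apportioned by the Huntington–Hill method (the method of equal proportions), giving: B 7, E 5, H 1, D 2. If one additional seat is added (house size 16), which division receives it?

E

Priority for the next seat is population ÷ (√(s·(s+1))).
Priorities: B 1224.190, E 1287.513, H 1269.964, D 1040.625.
Highest priority: E.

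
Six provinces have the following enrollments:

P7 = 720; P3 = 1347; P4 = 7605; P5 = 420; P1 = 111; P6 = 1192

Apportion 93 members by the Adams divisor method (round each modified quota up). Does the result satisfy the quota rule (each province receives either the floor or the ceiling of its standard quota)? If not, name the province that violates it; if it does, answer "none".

Standard quotas: P7 5.876, P3 10.994, P4 62.068, P5 3.428, P1 0.906, P6 9.728.
Adams allocation: P7 6, P3 11, P4 61, P5 4, P1 1, P6 10.
P4 has quota 62.068 (lower 62, upper 63) but receives 61 — outside the quota interval.

P4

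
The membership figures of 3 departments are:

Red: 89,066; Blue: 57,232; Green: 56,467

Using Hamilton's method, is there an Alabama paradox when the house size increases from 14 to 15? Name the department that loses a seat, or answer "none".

none

At 14 seats: Red 6, Blue 4, Green 4.
At 15 seats: Red 7, Blue 4, Green 4.
No department's allocation decreased.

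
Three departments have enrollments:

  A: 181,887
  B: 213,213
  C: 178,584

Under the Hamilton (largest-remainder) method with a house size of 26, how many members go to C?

Total 573684; standard divisor 573684/26 ≈ 22064.769.
Standard quotas: A 8.2433, B 9.6631, C 8.0936.
Lower quotas: A 8, B 9, C 8 (sum 25, leaving 1 seat).
Remainders in descending order: B 0.6631, A 0.2433, C 0.0936.
The surplus seat goes to B.
C receives 8.

8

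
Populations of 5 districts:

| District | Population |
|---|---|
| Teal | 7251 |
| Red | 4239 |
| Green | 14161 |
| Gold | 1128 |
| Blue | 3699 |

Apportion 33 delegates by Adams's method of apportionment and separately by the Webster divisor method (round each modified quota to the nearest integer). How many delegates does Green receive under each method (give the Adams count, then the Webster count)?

Adams: Teal 8, Red 5, Green 14, Gold 2, Blue 4.
Webster: Teal 8, Red 5, Green 15, Gold 1, Blue 4.
Green gets 14 under Adams and 15 under Webster.

14 and 15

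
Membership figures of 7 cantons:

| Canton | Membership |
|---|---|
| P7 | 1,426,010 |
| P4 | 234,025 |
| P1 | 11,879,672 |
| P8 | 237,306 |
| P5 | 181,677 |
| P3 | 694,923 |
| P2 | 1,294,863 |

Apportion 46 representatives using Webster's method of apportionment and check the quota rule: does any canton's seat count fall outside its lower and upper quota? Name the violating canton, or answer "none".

P1

Standard quotas: P7 4.113, P4 0.675, P1 34.264, P8 0.684, P5 0.524, P3 2.004, P2 3.735.
Webster allocation: P7 4, P4 1, P1 33, P8 1, P5 1, P3 2, P2 4.
P1 has quota 34.264 (lower 34, upper 35) but receives 33 — outside the quota interval.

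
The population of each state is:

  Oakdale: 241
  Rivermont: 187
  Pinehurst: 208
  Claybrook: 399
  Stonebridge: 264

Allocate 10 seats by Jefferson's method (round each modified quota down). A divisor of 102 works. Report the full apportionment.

Oakdale 2, Rivermont 1, Pinehurst 2, Claybrook 3, Stonebridge 2

With modified divisor 102: modified quotas Oakdale 2.363, Rivermont 1.833, Pinehurst 2.039, Claybrook 3.912, Stonebridge 2.588.
Rounding down: Oakdale 2, Rivermont 1, Pinehurst 2, Claybrook 3, Stonebridge 2 (total 10).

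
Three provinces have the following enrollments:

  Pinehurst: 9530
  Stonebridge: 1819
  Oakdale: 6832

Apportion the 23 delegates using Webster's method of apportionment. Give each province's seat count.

Pinehurst=12, Stonebridge=2, Oakdale=9

Standard divisor 18181/23 ≈ 790.478; standard quotas: Pinehurst 12.056, Stonebridge 2.301, Oakdale 8.643.
Rounding to the nearest integer gives Pinehurst 12, Stonebridge 2, Oakdale 9 — total 23, matching the house size, so no adjustment is needed.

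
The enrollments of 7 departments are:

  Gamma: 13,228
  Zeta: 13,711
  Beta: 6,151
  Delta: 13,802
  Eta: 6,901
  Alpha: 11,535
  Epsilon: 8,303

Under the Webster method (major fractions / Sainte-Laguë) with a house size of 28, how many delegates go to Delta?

Standard divisor 73631/28 ≈ 2629.679; standard quotas: Gamma 5.030, Zeta 5.214, Beta 2.339, Delta 5.249, Eta 2.624, Alpha 4.386, Epsilon 3.157.
Rounding to the nearest integer gives 5, 5, 2, 5, 3, 4, 3 = 27 seats, so the divisor must be adjusted.
With modified divisor 2540: modified quotas Gamma 5.208, Zeta 5.398, Beta 2.422, Delta 5.434, Eta 2.717, Alpha 4.541, Epsilon 3.269.
Rounding to the nearest integer: Gamma 5, Zeta 5, Beta 2, Delta 5, Eta 3, Alpha 5, Epsilon 3 (total 28).
Delta receives 5.

5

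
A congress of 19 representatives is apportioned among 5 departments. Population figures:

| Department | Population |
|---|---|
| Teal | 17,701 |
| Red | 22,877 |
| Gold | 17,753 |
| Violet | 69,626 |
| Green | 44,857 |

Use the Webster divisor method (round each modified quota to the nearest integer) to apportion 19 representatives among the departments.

Standard divisor 172814/19 ≈ 9095.474; standard quotas: Teal 1.946, Red 2.515, Gold 1.952, Violet 7.655, Green 4.932.
Rounding to the nearest integer gives 2, 3, 2, 8, 5 = 20 seats, so the divisor must be adjusted.
With modified divisor 9243.67: modified quotas Teal 1.915, Red 2.475, Gold 1.921, Violet 7.532, Green 4.853.
Rounding to the nearest integer: Teal 2, Red 2, Gold 2, Violet 8, Green 5 (total 19).

Teal 2; Red 2; Gold 2; Violet 8; Green 5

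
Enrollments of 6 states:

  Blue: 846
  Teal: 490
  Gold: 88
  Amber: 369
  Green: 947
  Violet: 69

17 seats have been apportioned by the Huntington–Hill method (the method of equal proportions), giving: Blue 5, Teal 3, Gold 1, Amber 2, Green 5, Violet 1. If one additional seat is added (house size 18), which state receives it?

Priority for the next seat is population ÷ (√(s·(s+1))).
Priorities: Blue 154.458, Teal 141.451, Gold 62.225, Amber 150.644, Green 172.898, Violet 48.790.
Highest priority: Green.

Green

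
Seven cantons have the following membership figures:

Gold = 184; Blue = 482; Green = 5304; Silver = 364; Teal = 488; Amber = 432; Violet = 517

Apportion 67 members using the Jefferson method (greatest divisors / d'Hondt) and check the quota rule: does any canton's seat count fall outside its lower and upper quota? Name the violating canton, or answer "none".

Standard quotas: Gold 1.586, Blue 4.156, Green 45.730, Silver 3.138, Teal 4.207, Amber 3.725, Violet 4.457.
Jefferson allocation: Gold 1, Blue 4, Green 48, Silver 3, Teal 4, Amber 3, Violet 4.
Green has quota 45.730 (lower 45, upper 46) but receives 48 — outside the quota interval.

Green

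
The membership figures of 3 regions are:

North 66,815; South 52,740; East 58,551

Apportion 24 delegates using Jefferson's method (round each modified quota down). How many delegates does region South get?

Standard divisor 178106/24 ≈ 7421.083; standard quotas: North 9.003, South 7.107, East 7.890.
Rounding down gives 9, 7, 7 = 23 seats, so the divisor must be adjusted.
With modified divisor 7000: modified quotas North 9.545, South 7.534, East 8.364.
Rounding down: North 9, South 7, East 8 (total 24).
South receives 7.

7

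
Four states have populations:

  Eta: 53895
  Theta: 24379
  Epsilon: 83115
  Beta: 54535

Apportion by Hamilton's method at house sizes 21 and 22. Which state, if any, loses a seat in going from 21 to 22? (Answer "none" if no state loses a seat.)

At 21 seats: Eta 5, Theta 3, Epsilon 8, Beta 5.
At 22 seats: Eta 6, Theta 2, Epsilon 8, Beta 6.
Theta drops from 3 to 2.

Theta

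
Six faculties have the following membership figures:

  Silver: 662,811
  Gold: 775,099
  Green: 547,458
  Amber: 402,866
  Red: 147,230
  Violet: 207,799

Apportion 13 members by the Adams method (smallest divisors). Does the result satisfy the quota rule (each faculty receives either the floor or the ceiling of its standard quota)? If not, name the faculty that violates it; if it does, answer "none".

none

Standard quotas: Silver 3.141, Gold 3.673, Green 2.594, Amber 1.909, Red 0.698, Violet 0.985.
Adams allocation: Silver 3, Gold 3, Green 3, Amber 2, Red 1, Violet 1.
Every allocation lies between the lower and upper quota.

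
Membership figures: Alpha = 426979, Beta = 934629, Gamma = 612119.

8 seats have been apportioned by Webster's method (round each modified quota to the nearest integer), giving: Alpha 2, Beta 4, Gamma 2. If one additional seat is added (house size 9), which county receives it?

Priority for the next seat is population ÷ (current seats + 0.5).
Priorities: Alpha 170791.600, Beta 207695.333, Gamma 244847.600.
Highest priority: Gamma.

Gamma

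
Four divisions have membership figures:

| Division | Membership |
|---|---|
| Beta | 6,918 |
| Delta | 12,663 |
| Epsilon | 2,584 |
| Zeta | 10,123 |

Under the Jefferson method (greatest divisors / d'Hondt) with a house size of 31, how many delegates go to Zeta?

10

Standard divisor 32288/31 ≈ 1041.548; standard quotas: Beta 6.642, Delta 12.158, Epsilon 2.481, Zeta 9.719.
Rounding down gives 6, 12, 2, 9 = 29 seats, so the divisor must be adjusted.
With modified divisor 980: modified quotas Beta 7.059, Delta 12.921, Epsilon 2.637, Zeta 10.330.
Rounding down: Beta 7, Delta 12, Epsilon 2, Zeta 10 (total 31).
Zeta receives 10.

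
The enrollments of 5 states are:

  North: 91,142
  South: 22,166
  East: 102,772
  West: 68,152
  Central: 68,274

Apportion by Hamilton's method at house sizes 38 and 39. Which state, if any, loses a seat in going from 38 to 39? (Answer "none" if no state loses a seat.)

At 38 seats: North 10, South 3, East 11, West 7, Central 7.
At 39 seats: North 10, South 2, East 11, West 8, Central 8.
South drops from 3 to 2.

South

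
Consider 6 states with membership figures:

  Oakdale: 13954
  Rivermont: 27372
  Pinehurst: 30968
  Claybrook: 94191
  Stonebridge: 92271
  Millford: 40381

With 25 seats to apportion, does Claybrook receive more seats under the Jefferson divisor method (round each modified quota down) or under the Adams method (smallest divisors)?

Jefferson: Oakdale 1, Rivermont 2, Pinehurst 2, Claybrook 9, Stonebridge 8, Millford 3.
Adams: Oakdale 2, Rivermont 3, Pinehurst 3, Claybrook 7, Stonebridge 7, Millford 3.
Claybrook gets 9 under Jefferson and 7 under Adams.

Jefferson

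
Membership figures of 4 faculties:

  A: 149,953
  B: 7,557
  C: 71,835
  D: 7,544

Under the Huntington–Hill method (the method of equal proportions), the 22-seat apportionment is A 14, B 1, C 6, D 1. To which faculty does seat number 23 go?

Priority for the next seat is population ÷ (√(s·(s+1))).
Priorities: A 10347.740, B 5343.606, C 11084.381, D 5334.414.
Highest priority: C.

C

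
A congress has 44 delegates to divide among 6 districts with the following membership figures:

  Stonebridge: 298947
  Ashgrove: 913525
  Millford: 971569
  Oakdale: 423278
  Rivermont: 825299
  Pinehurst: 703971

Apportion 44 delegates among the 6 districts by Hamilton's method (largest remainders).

Standard divisor: 4136589 ÷ 44 ≈ 94013.386.
Standard quotas: Stonebridge 3.1798, Ashgrove 9.7170, Millford 10.3344, Oakdale 4.5023, Rivermont 8.7785, Pinehurst 7.4880.
Lower quotas: Stonebridge 3, Ashgrove 9, Millford 10, Oakdale 4, Rivermont 8, Pinehurst 7 (sum 41, leaving 3 seats).
Remainders in descending order: Rivermont 0.7785, Ashgrove 0.7170, Oakdale 0.5023, Pinehurst 0.4880, Millford 0.3344, Stonebridge 0.1798.
Largest remainders: Rivermont, Ashgrove, Oakdale receive the extra seats.

Stonebridge 3; Ashgrove 10; Millford 10; Oakdale 5; Rivermont 9; Pinehurst 7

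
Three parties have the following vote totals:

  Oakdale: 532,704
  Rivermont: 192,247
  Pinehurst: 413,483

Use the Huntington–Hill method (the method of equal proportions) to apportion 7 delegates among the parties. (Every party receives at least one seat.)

Oakdale: 3; Rivermont: 1; Pinehurst: 3

With divisor 161291: modified quotas Oakdale 3.303, Rivermont 1.192, Pinehurst 2.564.
Geometric-mean thresholds: Oakdale √(3·4)=3.464, Rivermont √(1·2)=1.414, Pinehurst √(2·3)=2.449.
Each quota rounded against its threshold gives Oakdale 3, Rivermont 1, Pinehurst 3 (total 7).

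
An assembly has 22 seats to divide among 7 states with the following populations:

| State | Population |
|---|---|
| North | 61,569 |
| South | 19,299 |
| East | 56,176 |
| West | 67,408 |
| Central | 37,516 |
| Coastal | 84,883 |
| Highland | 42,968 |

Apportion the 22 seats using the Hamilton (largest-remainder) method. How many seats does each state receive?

The standard divisor is 369819/22 ≈ 16809.955.
Standard quotas: North 3.6627, South 1.1481, East 3.3418, West 4.0100, Central 2.2318, Coastal 5.0496, Highland 2.5561.
Lower quotas: North 3, South 1, East 3, West 4, Central 2, Coastal 5, Highland 2 (sum 20, leaving 2 seats).
Remainders in descending order: North 0.6627, Highland 0.5561, East 0.3418, Central 0.2318, South 0.1481, Coastal 0.0496, West 0.0100.
Largest remainders: North, Highland receive the extra seats.

North=4, South=1, East=3, West=4, Central=2, Coastal=5, Highland=3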